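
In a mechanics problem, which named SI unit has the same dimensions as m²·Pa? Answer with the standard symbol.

Pa = kg·m⁻¹·s⁻².
Combining: m²·Pa = m² · (kg·m⁻¹·s⁻²) = kg·m·s⁻².
kg·m·s⁻² is the base-SI form of the newton.

N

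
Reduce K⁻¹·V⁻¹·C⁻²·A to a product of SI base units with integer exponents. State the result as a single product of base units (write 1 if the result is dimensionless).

V = kg·m²·s⁻³·A⁻¹.
So V⁻¹ = kg⁻¹·m⁻²·s³·A.
C = s·A.
So C⁻² = s⁻²·A⁻².
Combining: K⁻¹·V⁻¹·C⁻²·A = K⁻¹ · (kg⁻¹·m⁻²·s³·A) · (s⁻²·A⁻²) · A = kg⁻¹·m⁻²·s·K⁻¹.

kg⁻¹·m⁻²·s·K⁻¹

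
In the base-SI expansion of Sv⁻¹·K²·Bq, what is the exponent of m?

-2

Sv = m²·s⁻².
So Sv⁻¹ = m⁻²·s².
Bq = s⁻¹.
Combining: Sv⁻¹·K²·Bq = (m⁻²·s²) · K² · s⁻¹ = m⁻²·s·K².
The exponent of m is -2.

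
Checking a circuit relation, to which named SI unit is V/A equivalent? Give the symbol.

Ω

V = W/A (potential = power per current),
    = kg·m²·s⁻³·A⁻¹.
Combining: V·A⁻¹ = (kg·m²·s⁻³·A⁻¹) · A⁻¹ = kg·m²·s⁻³·A⁻².
kg·m²·s⁻³·A⁻² is the base-SI form of the ohm.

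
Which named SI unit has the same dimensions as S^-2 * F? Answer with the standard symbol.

H

S = 1/Ω (conductance is reciprocal resistance),
    = kg⁻¹·m⁻²·s³·A².
So S⁻² = kg²·m⁴·s⁻⁶·A⁻⁴.
F = C/V (capacitance = charge per voltage),
    = A·s/(kg·m²·s⁻³·A⁻¹) (substituting C and V),
    = kg⁻¹·m⁻²·s⁴·A².
Combining: S⁻²·F = (kg²·m⁴·s⁻⁶·A⁻⁴) · (kg⁻¹·m⁻²·s⁴·A²) = kg·m²·s⁻²·A⁻².
kg·m²·s⁻²·A⁻² is the base-SI form of the henry.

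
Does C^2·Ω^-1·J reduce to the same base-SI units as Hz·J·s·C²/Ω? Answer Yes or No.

Yes

Left side:
  C = A·s = s·A (charge = current × time).
  So C² = s²·A².
  Ω = V/A (resistance = voltage per current),
      = kg·m²·s⁻³·A⁻².
  So Ω⁻¹ = kg⁻¹·m⁻²·s³·A².
  J = N·m (work = force × distance),
      = kg·m²·s⁻².
  Combining: C²·Ω⁻¹·J = (s²·A²) · (kg⁻¹·m⁻²·s³·A²) · (kg·m²·s⁻²) = s³·A⁴.
Right side:
  Ω = kg·m²·s⁻³·A⁻².
  So Ω⁻¹ = kg⁻¹·m⁻²·s³·A².
  Hz = s⁻¹.
  J = kg·m²·s⁻².
  C = s·A.
  So C² = s²·A².
  Combining: Ω⁻¹·Hz·J·s·C² = (kg⁻¹·m⁻²·s³·A²) · s⁻¹ · (kg·m²·s⁻²) · s · (s²·A²) = s³·A⁴.
Both reduce to s³·A⁴.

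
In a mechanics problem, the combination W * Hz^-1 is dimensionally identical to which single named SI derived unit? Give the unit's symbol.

W = J/s (power = energy per time),
    = kg·m²·s⁻³.
Hz = 1/s = s⁻¹ (frequency is cycles per second).
So Hz⁻¹ = s.
Combining: W·Hz⁻¹ = (kg·m²·s⁻³) · s = kg·m²·s⁻².
kg·m²·s⁻² is the base-SI form of the joule.

J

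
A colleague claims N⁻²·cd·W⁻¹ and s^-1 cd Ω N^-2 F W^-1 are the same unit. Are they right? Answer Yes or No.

Yes

Left side:
  N = kg·m/s² = kg·m·s⁻² (force = mass × acceleration).
  So N⁻² = kg⁻²·m⁻²·s⁴.
  W = J/s (power = energy per time),
      = kg·m²·s⁻³.
  So W⁻¹ = kg⁻¹·m⁻²·s³.
  Combining: N⁻²·cd·W⁻¹ = (kg⁻²·m⁻²·s⁴) · cd · (kg⁻¹·m⁻²·s³) = kg⁻³·m⁻⁴·s⁷·cd.
Right side:
  Ω = V/A (resistance = voltage per current),
      = kg·m²·s⁻³·A⁻².
  N = kg·m/s² = kg·m·s⁻² (force = mass × acceleration).
  So N⁻² = kg⁻²·m⁻²·s⁴.
  F = C/V (capacitance = charge per voltage),
      = A·s/(kg·m²·s⁻³·A⁻¹) (substituting C and V),
      = kg⁻¹·m⁻²·s⁴·A².
  W = J/s (power = energy per time),
      = kg·m²·s⁻³.
  So W⁻¹ = kg⁻¹·m⁻²·s³.
  Combining: s⁻¹·cd·Ω·N⁻²·F·W⁻¹ = s⁻¹ · cd · (kg·m²·s⁻³·A⁻²) · (kg⁻²·m⁻²·s⁴) · (kg⁻¹·m⁻²·s⁴·A²) · (kg⁻¹·m⁻²·s³) = kg⁻³·m⁻⁴·s⁷·cd.
Both reduce to kg⁻³·m⁻⁴·s⁷·cd.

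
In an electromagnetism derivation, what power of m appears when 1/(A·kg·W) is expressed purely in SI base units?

W = J/s (power = energy per time),
    = kg·m²·s⁻³.
So W⁻¹ = kg⁻¹·m⁻²·s³.
Combining: A⁻¹·kg⁻¹·W⁻¹ = A⁻¹ · kg⁻¹ · (kg⁻¹·m⁻²·s³) = kg⁻²·m⁻²·s³·A⁻¹.
The exponent of m is -2.

-2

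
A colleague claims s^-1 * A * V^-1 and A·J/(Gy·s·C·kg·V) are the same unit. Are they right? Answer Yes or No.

Left side:
  V = W/A (potential = power per current),
      = kg·m²·s⁻³·A⁻¹.
  So V⁻¹ = kg⁻¹·m⁻²·s³·A.
  Combining: s⁻¹·A·V⁻¹ = s⁻¹ · A · (kg⁻¹·m⁻²·s³·A) = kg⁻¹·m⁻²·s²·A².
Right side:
  J = N·m (work = force × distance),
      = kg·m²·s⁻².
  Gy = J/kg (absorbed dose = energy per mass),
      = m²·s⁻².
  So Gy⁻¹ = m⁻²·s².
  C = A·s = s·A (charge = current × time).
  So C⁻¹ = s⁻¹·A⁻¹.
  V = W/A (potential = power per current),
      = kg·m²·s⁻³·A⁻¹.
  So V⁻¹ = kg⁻¹·m⁻²·s³·A.
  Combining: A·J·Gy⁻¹·s⁻¹·C⁻¹·kg⁻¹·V⁻¹ = A · (kg·m²·s⁻²) · (m⁻²·s²) · s⁻¹ · (s⁻¹·A⁻¹) · kg⁻¹ · (kg⁻¹·m⁻²·s³·A) = kg⁻¹·m⁻²·s·A.
Left is kg⁻¹·m⁻²·s²·A²; right is kg⁻¹·m⁻²·s·A — different.

No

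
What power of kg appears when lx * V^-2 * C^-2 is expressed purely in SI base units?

lx = lm/m² (illuminance = luminous flux per area),
    = m⁻²·cd.
V = W/A (potential = power per current),
    = kg·m²·s⁻³·A⁻¹.
So V⁻² = kg⁻²·m⁻⁴·s⁶·A².
C = A·s = s·A (charge = current × time).
So C⁻² = s⁻²·A⁻².
Combining: lx·V⁻²·C⁻² = (m⁻²·cd) · (kg⁻²·m⁻⁴·s⁶·A²) · (s⁻²·A⁻²) = kg⁻²·m⁻⁶·s⁴·cd.
The exponent of kg is -2.

-2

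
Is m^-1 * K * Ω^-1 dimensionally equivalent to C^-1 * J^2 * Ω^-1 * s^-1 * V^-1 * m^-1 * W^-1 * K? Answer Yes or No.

Left side:
  Ω = V/A (resistance = voltage per current),
      = kg·m²·s⁻³·A⁻².
  So Ω⁻¹ = kg⁻¹·m⁻²·s³·A².
  Combining: m⁻¹·K·Ω⁻¹ = m⁻¹ · K · (kg⁻¹·m⁻²·s³·A²) = kg⁻¹·m⁻³·s³·A²·K.
Right side:
  C = A·s = s·A (charge = current × time).
  So C⁻¹ = s⁻¹·A⁻¹.
  J = N·m (work = force × distance),
      = kg·m²·s⁻².
  So J² = kg²·m⁴·s⁻⁴.
  Ω = V/A (resistance = voltage per current),
      = kg·m²·s⁻³·A⁻².
  So Ω⁻¹ = kg⁻¹·m⁻²·s³·A².
  V = W/A (potential = power per current),
      = kg·m²·s⁻³·A⁻¹.
  So V⁻¹ = kg⁻¹·m⁻²·s³·A.
  W = J/s (power = energy per time),
      = kg·m²·s⁻³.
  So W⁻¹ = kg⁻¹·m⁻²·s³.
  Combining: C⁻¹·J²·Ω⁻¹·s⁻¹·V⁻¹·m⁻¹·W⁻¹·K = (s⁻¹·A⁻¹) · (kg²·m⁴·s⁻⁴) · (kg⁻¹·m⁻²·s³·A²) · s⁻¹ · (kg⁻¹·m⁻²·s³·A) · m⁻¹ · (kg⁻¹·m⁻²·s³) · K = kg⁻¹·m⁻³·s³·A²·K.
Both reduce to kg⁻¹·m⁻³·s³·A²·K.

Yes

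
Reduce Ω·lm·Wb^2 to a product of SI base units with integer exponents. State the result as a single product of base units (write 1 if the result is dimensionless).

kg³·m⁶·s⁻⁷·A⁻⁴·cd

Ω = V/A (resistance = voltage per current),
    = kg·m²·s⁻³·A⁻².
lm = cd·sr = cd (luminous flux; sr is dimensionless).
Wb = V·s (flux: a volt is a weber per second),
    = kg·m²·s⁻²·A⁻¹.
So Wb² = kg²·m⁴·s⁻⁴·A⁻².
Combining: Ω·lm·Wb² = (kg·m²·s⁻³·A⁻²) · cd · (kg²·m⁴·s⁻⁴·A⁻²) = kg³·m⁶·s⁻⁷·A⁻⁴·cd.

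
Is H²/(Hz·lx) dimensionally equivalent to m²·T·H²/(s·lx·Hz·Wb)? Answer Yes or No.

No

Left side:
  Hz = 1/s = s⁻¹ (frequency is cycles per second).
  So Hz⁻¹ = s.
  lx = lm/m² (illuminance = luminous flux per area),
      = m⁻²·cd.
  So lx⁻¹ = m²·cd⁻¹.
  H = Wb/A (inductance = flux per current),
      = kg·m²·s⁻²·A⁻².
  So H² = kg²·m⁴·s⁻⁴·A⁻⁴.
  Combining: Hz⁻¹·lx⁻¹·H² = s · (m²·cd⁻¹) · (kg²·m⁴·s⁻⁴·A⁻⁴) = kg²·m⁶·s⁻³·A⁻⁴·cd⁻¹.
Right side:
  lx = lm/m² (illuminance = luminous flux per area),
      = m⁻²·cd.
  So lx⁻¹ = m²·cd⁻¹.
  Hz = 1/s = s⁻¹ (frequency is cycles per second).
  So Hz⁻¹ = s.
  Wb = V·s (flux: a volt is a weber per second),
      = kg·m²·s⁻²·A⁻¹.
  So Wb⁻¹ = kg⁻¹·m⁻²·s²·A.
  T = Wb/m² (flux density = flux per area),
      = kg·s⁻²·A⁻¹.
  H = Wb/A (inductance = flux per current),
      = kg·m²·s⁻²·A⁻².
  So H² = kg²·m⁴·s⁻⁴·A⁻⁴.
  Combining: s⁻¹·lx⁻¹·m²·Hz⁻¹·Wb⁻¹·T·H² = s⁻¹ · (m²·cd⁻¹) · m² · s · (kg⁻¹·m⁻²·s²·A) · (kg·s⁻²·A⁻¹) · (kg²·m⁴·s⁻⁴·A⁻⁴) = kg²·m⁶·s⁻⁴·A⁻⁴·cd⁻¹.
Left is kg²·m⁶·s⁻³·A⁻⁴·cd⁻¹; right is kg²·m⁶·s⁻⁴·A⁻⁴·cd⁻¹ — different.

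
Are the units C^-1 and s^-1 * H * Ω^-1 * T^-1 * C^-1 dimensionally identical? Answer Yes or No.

Left side:
  C = A·s = s·A (charge = current × time).
  So C⁻¹ = s⁻¹·A⁻¹.
Right side:
  H = kg·m²·s⁻²·A⁻².
  Ω = kg·m²·s⁻³·A⁻².
  So Ω⁻¹ = kg⁻¹·m⁻²·s³·A².
  T = kg·s⁻²·A⁻¹.
  So T⁻¹ = kg⁻¹·s²·A.
  C = s·A.
  So C⁻¹ = s⁻¹·A⁻¹.
  Combining: s⁻¹·H·Ω⁻¹·T⁻¹·C⁻¹ = s⁻¹ · (kg·m²·s⁻²·A⁻²) · (kg⁻¹·m⁻²·s³·A²) · (kg⁻¹·s²·A) · (s⁻¹·A⁻¹) = kg⁻¹·s.
Left is s⁻¹·A⁻¹; right is kg⁻¹·s — different.

No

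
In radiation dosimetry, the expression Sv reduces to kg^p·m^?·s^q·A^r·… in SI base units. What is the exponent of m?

2

Sv = J/kg (equivalent dose = energy per mass),
    = m²·s⁻².
The exponent of m is 2.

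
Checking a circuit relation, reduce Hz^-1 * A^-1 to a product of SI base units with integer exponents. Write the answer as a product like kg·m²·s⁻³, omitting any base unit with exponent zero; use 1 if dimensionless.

s·A⁻¹

Hz = s⁻¹.
So Hz⁻¹ = s.
Combining: Hz⁻¹·A⁻¹ = s · A⁻¹ = s·A⁻¹.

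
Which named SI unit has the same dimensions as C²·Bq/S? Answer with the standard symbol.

J

C = A·s = s·A (charge = current × time).
So C² = s²·A².
Bq = 1/s = s⁻¹ (activity is decays per second).
S = 1/Ω (conductance is reciprocal resistance),
    = kg⁻¹·m⁻²·s³·A².
So S⁻¹ = kg·m²·s⁻³·A⁻².
Combining: C²·Bq·S⁻¹ = (s²·A²) · s⁻¹ · (kg·m²·s⁻³·A⁻²) = kg·m²·s⁻².
kg·m²·s⁻² is the base-SI form of the joule.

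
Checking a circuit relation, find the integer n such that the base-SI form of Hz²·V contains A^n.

-1

Hz = 1/s = s⁻¹ (frequency is cycles per second).
So Hz² = s⁻².
V = W/A (potential = power per current),
    = kg·m²·s⁻³·A⁻¹.
Combining: Hz²·V = s⁻² · (kg·m²·s⁻³·A⁻¹) = kg·m²·s⁻⁵·A⁻¹.
The exponent of A is -1.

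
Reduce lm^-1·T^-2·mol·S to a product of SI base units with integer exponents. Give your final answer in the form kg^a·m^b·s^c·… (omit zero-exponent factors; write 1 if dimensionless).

kg⁻³·m⁻²·s⁷·A⁴·mol·cd⁻¹

lm = cd.
So lm⁻¹ = cd⁻¹.
T = kg·s⁻²·A⁻¹.
So T⁻² = kg⁻²·s⁴·A².
S = kg⁻¹·m⁻²·s³·A².
Combining: lm⁻¹·T⁻²·mol·S = cd⁻¹ · (kg⁻²·s⁴·A²) · mol · (kg⁻¹·m⁻²·s³·A²) = kg⁻³·m⁻²·s⁷·A⁴·mol·cd⁻¹.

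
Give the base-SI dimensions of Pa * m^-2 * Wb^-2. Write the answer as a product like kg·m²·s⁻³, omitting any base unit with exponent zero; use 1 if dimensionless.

kg⁻¹·m⁻⁷·s²·A²

Pa = N/m² (pressure = force per area),
    = kg·m⁻¹·s⁻².
Wb = V·s (flux: a volt is a weber per second),
    = kg·m²·s⁻²·A⁻¹.
So Wb⁻² = kg⁻²·m⁻⁴·s⁴·A².
Combining: Pa·m⁻²·Wb⁻² = (kg·m⁻¹·s⁻²) · m⁻² · (kg⁻²·m⁻⁴·s⁴·A²) = kg⁻¹·m⁻⁷·s²·A².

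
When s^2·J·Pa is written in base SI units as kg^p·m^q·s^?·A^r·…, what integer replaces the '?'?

-2

J = N·m (work = force × distance),
    = kg·m²·s⁻².
Pa = N/m² (pressure = force per area),
    = kg·m⁻¹·s⁻².
Combining: s²·J·Pa = s² · (kg·m²·s⁻²) · (kg·m⁻¹·s⁻²) = kg²·m·s⁻².
The exponent of s is -2.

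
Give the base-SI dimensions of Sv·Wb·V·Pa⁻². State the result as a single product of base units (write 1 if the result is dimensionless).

Sv = J/kg (equivalent dose = energy per mass),
    = m²·s⁻².
Wb = V·s (flux: a volt is a weber per second),
    = kg·m²·s⁻²·A⁻¹.
V = W/A (potential = power per current),
    = kg·m²·s⁻³·A⁻¹.
Pa = N/m² (pressure = force per area),
    = kg·m⁻¹·s⁻².
So Pa⁻² = kg⁻²·m²·s⁴.
Combining: Sv·Wb·V·Pa⁻² = (m²·s⁻²) · (kg·m²·s⁻²·A⁻¹) · (kg·m²·s⁻³·A⁻¹) · (kg⁻²·m²·s⁴) = m⁸·s⁻³·A⁻².

m⁸·s⁻³·A⁻²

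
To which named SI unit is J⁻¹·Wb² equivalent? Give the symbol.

H

J = kg·m²·s⁻².
So J⁻¹ = kg⁻¹·m⁻²·s².
Wb = kg·m²·s⁻²·A⁻¹.
So Wb² = kg²·m⁴·s⁻⁴·A⁻².
Combining: J⁻¹·Wb² = (kg⁻¹·m⁻²·s²) · (kg²·m⁴·s⁻⁴·A⁻²) = kg·m²·s⁻²·A⁻².
kg·m²·s⁻²·A⁻² is the base-SI form of the henry.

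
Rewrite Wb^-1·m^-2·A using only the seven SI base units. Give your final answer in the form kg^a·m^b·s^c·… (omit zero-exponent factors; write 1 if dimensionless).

Wb = kg·m²·s⁻²·A⁻¹.
So Wb⁻¹ = kg⁻¹·m⁻²·s²·A.
Combining: Wb⁻¹·m⁻²·A = (kg⁻¹·m⁻²·s²·A) · m⁻² · A = kg⁻¹·m⁻⁴·s²·A².

kg⁻¹·m⁻⁴·s²·A²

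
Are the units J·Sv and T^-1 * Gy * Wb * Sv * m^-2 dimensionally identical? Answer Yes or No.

Left side:
  J = N·m (work = force × distance),
      = kg·m²·s⁻².
  Sv = J/kg (equivalent dose = energy per mass),
      = m²·s⁻².
  Combining: J·Sv = (kg·m²·s⁻²) · (m²·s⁻²) = kg·m⁴·s⁻⁴.
Right side:
  T = Wb/m² (flux density = flux per area),
      = kg·s⁻²·A⁻¹.
  So T⁻¹ = kg⁻¹·s²·A.
  Gy = J/kg (absorbed dose = energy per mass),
      = m²·s⁻².
  Wb = V·s (flux: a volt is a weber per second),
      = kg·m²·s⁻²·A⁻¹.
  Sv = J/kg (equivalent dose = energy per mass),
      = m²·s⁻².
  Combining: T⁻¹·Gy·Wb·Sv·m⁻² = (kg⁻¹·s²·A) · (m²·s⁻²) · (kg·m²·s⁻²·A⁻¹) · (m²·s⁻²) · m⁻² = m⁴·s⁻⁴.
Left is kg·m⁴·s⁻⁴; right is m⁴·s⁻⁴ — different.

No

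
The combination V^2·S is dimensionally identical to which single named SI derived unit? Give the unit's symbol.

V = W/A (potential = power per current),
    = kg·m²·s⁻³·A⁻¹.
So V² = kg²·m⁴·s⁻⁶·A⁻².
S = 1/Ω (conductance is reciprocal resistance),
    = kg⁻¹·m⁻²·s³·A².
Combining: V²·S = (kg²·m⁴·s⁻⁶·A⁻²) · (kg⁻¹·m⁻²·s³·A²) = kg·m²·s⁻³.
kg·m²·s⁻³ is the base-SI form of the watt.

W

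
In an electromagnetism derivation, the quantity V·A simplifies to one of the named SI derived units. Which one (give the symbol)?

W

V = W/A (potential = power per current),
    = kg·m²·s⁻³·A⁻¹.
Combining: V·A = (kg·m²·s⁻³·A⁻¹) · A = kg·m²·s⁻³.
kg·m²·s⁻³ is the base-SI form of the watt.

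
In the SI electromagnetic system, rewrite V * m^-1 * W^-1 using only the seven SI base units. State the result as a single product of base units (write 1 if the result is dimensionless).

m⁻¹·A⁻¹

V = kg·m²·s⁻³·A⁻¹.
W = kg·m²·s⁻³.
So W⁻¹ = kg⁻¹·m⁻²·s³.
Combining: V·m⁻¹·W⁻¹ = (kg·m²·s⁻³·A⁻¹) · m⁻¹ · (kg⁻¹·m⁻²·s³) = m⁻¹·A⁻¹.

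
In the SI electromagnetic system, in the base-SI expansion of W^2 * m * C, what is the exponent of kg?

2

W = J/s (power = energy per time),
    = kg·m²·s⁻³.
So W² = kg²·m⁴·s⁻⁶.
C = A·s = s·A (charge = current × time).
Combining: W²·m·C = (kg²·m⁴·s⁻⁶) · m · (s·A) = kg²·m⁵·s⁻⁵·A.
The exponent of kg is 2.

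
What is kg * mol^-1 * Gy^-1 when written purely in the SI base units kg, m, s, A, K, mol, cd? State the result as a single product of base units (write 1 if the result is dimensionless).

kg·m⁻²·s²·mol⁻¹

Gy = J/kg (absorbed dose = energy per mass),
    = m²·s⁻².
So Gy⁻¹ = m⁻²·s².
Combining: kg·mol⁻¹·Gy⁻¹ = kg · mol⁻¹ · (m⁻²·s²) = kg·m⁻²·s²·mol⁻¹.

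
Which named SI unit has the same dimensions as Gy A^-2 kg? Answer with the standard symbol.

Gy = J/kg (absorbed dose = energy per mass),
    = m²·s⁻².
Combining: Gy·A⁻²·kg = (m²·s⁻²) · A⁻² · kg = kg·m²·s⁻²·A⁻².
kg·m²·s⁻²·A⁻² is the base-SI form of the henry.

H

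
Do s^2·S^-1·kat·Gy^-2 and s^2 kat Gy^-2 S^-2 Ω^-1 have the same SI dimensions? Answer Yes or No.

Yes

Left side:
  S = 1/Ω (conductance is reciprocal resistance),
      = kg⁻¹·m⁻²·s³·A².
  So S⁻¹ = kg·m²·s⁻³·A⁻².
  kat = mol/s = s⁻¹·mol (catalytic activity).
  Gy = J/kg (absorbed dose = energy per mass),
      = m²·s⁻².
  So Gy⁻² = m⁻⁴·s⁴.
  Combining: s²·S⁻¹·kat·Gy⁻² = s² · (kg·m²·s⁻³·A⁻²) · (s⁻¹·mol) · (m⁻⁴·s⁴) = kg·m⁻²·s²·A⁻²·mol.
Right side:
  kat = mol/s = s⁻¹·mol (catalytic activity).
  Gy = J/kg (absorbed dose = energy per mass),
      = m²·s⁻².
  So Gy⁻² = m⁻⁴·s⁴.
  S = 1/Ω (conductance is reciprocal resistance),
      = kg⁻¹·m⁻²·s³·A².
  So S⁻² = kg²·m⁴·s⁻⁶·A⁻⁴.
  Ω = V/A (resistance = voltage per current),
      = kg·m²·s⁻³·A⁻².
  So Ω⁻¹ = kg⁻¹·m⁻²·s³·A².
  Combining: s²·kat·Gy⁻²·S⁻²·Ω⁻¹ = s² · (s⁻¹·mol) · (m⁻⁴·s⁴) · (kg²·m⁴·s⁻⁶·A⁻⁴) · (kg⁻¹·m⁻²·s³·A²) = kg·m⁻²·s²·A⁻²·mol.
Both reduce to kg·m⁻²·s²·A⁻²·mol.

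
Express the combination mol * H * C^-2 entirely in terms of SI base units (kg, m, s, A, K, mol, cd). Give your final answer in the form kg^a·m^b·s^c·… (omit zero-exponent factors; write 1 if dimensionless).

kg·m²·s⁻⁴·A⁻⁴·mol

H = Wb/A (inductance = flux per current),
    = kg·m²·s⁻²·A⁻².
C = A·s = s·A (charge = current × time).
So C⁻² = s⁻²·A⁻².
Combining: mol·H·C⁻² = mol · (kg·m²·s⁻²·A⁻²) · (s⁻²·A⁻²) = kg·m²·s⁻⁴·A⁻⁴·mol.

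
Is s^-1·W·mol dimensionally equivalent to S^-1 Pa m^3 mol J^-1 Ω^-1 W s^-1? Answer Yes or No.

Yes

Left side:
  W = kg·m²·s⁻³.
  Combining: s⁻¹·W·mol = s⁻¹ · (kg·m²·s⁻³) · mol = kg·m²·s⁻⁴·mol.
Right side:
  S = kg⁻¹·m⁻²·s³·A².
  So S⁻¹ = kg·m²·s⁻³·A⁻².
  Pa = kg·m⁻¹·s⁻².
  J = kg·m²·s⁻².
  So J⁻¹ = kg⁻¹·m⁻²·s².
  Ω = kg·m²·s⁻³·A⁻².
  So Ω⁻¹ = kg⁻¹·m⁻²·s³·A².
  W = kg·m²·s⁻³.
  Combining: S⁻¹·Pa·m³·mol·J⁻¹·Ω⁻¹·W·s⁻¹ = (kg·m²·s⁻³·A⁻²) · (kg·m⁻¹·s⁻²) · m³ · mol · (kg⁻¹·m⁻²·s²) · (kg⁻¹·m⁻²·s³·A²) · (kg·m²·s⁻³) · s⁻¹ = kg·m²·s⁻⁴·mol.
Both reduce to kg·m²·s⁻⁴·mol.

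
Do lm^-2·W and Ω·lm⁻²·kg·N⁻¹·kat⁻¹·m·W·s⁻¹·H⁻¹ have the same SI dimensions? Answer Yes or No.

No

Left side:
  lm = cd·sr = cd (luminous flux; sr is dimensionless).
  So lm⁻² = cd⁻².
  W = J/s (power = energy per time),
      = kg·m²·s⁻³.
  Combining: lm⁻²·W = cd⁻² · (kg·m²·s⁻³) = kg·m²·s⁻³·cd⁻².
Right side:
  Ω = kg·m²·s⁻³·A⁻².
  lm = cd.
  So lm⁻² = cd⁻².
  N = kg·m·s⁻².
  So N⁻¹ = kg⁻¹·m⁻¹·s².
  kat = s⁻¹·mol.
  So kat⁻¹ = s·mol⁻¹.
  W = kg·m²·s⁻³.
  H = kg·m²·s⁻²·A⁻².
  So H⁻¹ = kg⁻¹·m⁻²·s²·A².
  Combining: Ω·lm⁻²·kg·N⁻¹·kat⁻¹·m·W·s⁻¹·H⁻¹ = (kg·m²·s⁻³·A⁻²) · cd⁻² · kg · (kg⁻¹·m⁻¹·s²) · (s·mol⁻¹) · m · (kg·m²·s⁻³) · s⁻¹ · (kg⁻¹·m⁻²·s²·A²) = kg·m²·s⁻²·mol⁻¹·cd⁻².
Left is kg·m²·s⁻³·cd⁻²; right is kg·m²·s⁻²·mol⁻¹·cd⁻² — different.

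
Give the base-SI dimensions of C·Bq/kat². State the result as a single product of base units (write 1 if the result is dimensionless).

C = s·A.
kat = s⁻¹·mol.
So kat⁻² = s²·mol⁻².
Bq = s⁻¹.
Combining: C·kat⁻²·Bq = (s·A) · (s²·mol⁻²) · s⁻¹ = s²·A·mol⁻².

s²·A·mol⁻²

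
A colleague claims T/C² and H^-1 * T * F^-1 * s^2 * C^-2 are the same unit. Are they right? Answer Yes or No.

Left side:
  T = Wb/m² (flux density = flux per area),
      = kg·s⁻²·A⁻¹.
  C = A·s = s·A (charge = current × time).
  So C⁻² = s⁻²·A⁻².
  Combining: T·C⁻² = (kg·s⁻²·A⁻¹) · (s⁻²·A⁻²) = kg·s⁻⁴·A⁻³.
Right side:
  H = Wb/A (inductance = flux per current),
      = kg·m²·s⁻²·A⁻².
  So H⁻¹ = kg⁻¹·m⁻²·s²·A².
  T = Wb/m² (flux density = flux per area),
      = kg·s⁻²·A⁻¹.
  F = C/V (capacitance = charge per voltage),
      = A·s/(kg·m²·s⁻³·A⁻¹) (substituting C and V),
      = kg⁻¹·m⁻²·s⁴·A².
  So F⁻¹ = kg·m²·s⁻⁴·A⁻².
  C = A·s = s·A (charge = current × time).
  So C⁻² = s⁻²·A⁻².
  Combining: H⁻¹·T·F⁻¹·s²·C⁻² = (kg⁻¹·m⁻²·s²·A²) · (kg·s⁻²·A⁻¹) · (kg·m²·s⁻⁴·A⁻²) · s² · (s⁻²·A⁻²) = kg·s⁻⁴·A⁻³.
Both reduce to kg·s⁻⁴·A⁻³.

Yes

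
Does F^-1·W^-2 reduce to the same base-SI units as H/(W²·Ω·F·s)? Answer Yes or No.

Left side:
  F = kg⁻¹·m⁻²·s⁴·A².
  So F⁻¹ = kg·m²·s⁻⁴·A⁻².
  W = kg·m²·s⁻³.
  So W⁻² = kg⁻²·m⁻⁴·s⁶.
  Combining: F⁻¹·W⁻² = (kg·m²·s⁻⁴·A⁻²) · (kg⁻²·m⁻⁴·s⁶) = kg⁻¹·m⁻²·s²·A⁻².
Right side:
  W = J/s (power = energy per time),
      = kg·m²·s⁻³.
  So W⁻² = kg⁻²·m⁻⁴·s⁶.
  Ω = V/A (resistance = voltage per current),
      = kg·m²·s⁻³·A⁻².
  So Ω⁻¹ = kg⁻¹·m⁻²·s³·A².
  H = Wb/A (inductance = flux per current),
      = kg·m²·s⁻²·A⁻².
  F = C/V (capacitance = charge per voltage),
      = A·s/(kg·m²·s⁻³·A⁻¹) (substituting C and V),
      = kg⁻¹·m⁻²·s⁴·A².
  So F⁻¹ = kg·m²·s⁻⁴·A⁻².
  Combining: W⁻²·Ω⁻¹·H·F⁻¹·s⁻¹ = (kg⁻²·m⁻⁴·s⁶) · (kg⁻¹·m⁻²·s³·A²) · (kg·m²·s⁻²·A⁻²) · (kg·m²·s⁻⁴·A⁻²) · s⁻¹ = kg⁻¹·m⁻²·s²·A⁻².
Both reduce to kg⁻¹·m⁻²·s²·A⁻².

Yes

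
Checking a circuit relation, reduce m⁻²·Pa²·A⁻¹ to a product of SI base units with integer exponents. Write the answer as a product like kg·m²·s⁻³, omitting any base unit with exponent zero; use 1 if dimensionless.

kg²·m⁻⁴·s⁻⁴·A⁻¹

Pa = N/m² (pressure = force per area),
    = kg·m⁻¹·s⁻².
So Pa² = kg²·m⁻²·s⁻⁴.
Combining: m⁻²·Pa²·A⁻¹ = m⁻² · (kg²·m⁻²·s⁻⁴) · A⁻¹ = kg²·m⁻⁴·s⁻⁴·A⁻¹.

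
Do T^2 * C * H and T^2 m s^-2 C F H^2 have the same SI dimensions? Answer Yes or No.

Left side:
  T = kg·s⁻²·A⁻¹.
  So T² = kg²·s⁻⁴·A⁻².
  C = s·A.
  H = kg·m²·s⁻²·A⁻².
  Combining: T²·C·H = (kg²·s⁻⁴·A⁻²) · (s·A) · (kg·m²·s⁻²·A⁻²) = kg³·m²·s⁻⁵·A⁻³.
Right side:
  T = Wb/m² (flux density = flux per area),
      = kg·s⁻²·A⁻¹.
  So T² = kg²·s⁻⁴·A⁻².
  C = A·s = s·A (charge = current × time).
  F = C/V (capacitance = charge per voltage),
      = A·s/(kg·m²·s⁻³·A⁻¹) (substituting C and V),
      = kg⁻¹·m⁻²·s⁴·A².
  H = Wb/A (inductance = flux per current),
      = kg·m²·s⁻²·A⁻².
  So H² = kg²·m⁴·s⁻⁴·A⁻⁴.
  Combining: T²·m·s⁻²·C·F·H² = (kg²·s⁻⁴·A⁻²) · m · s⁻² · (s·A) · (kg⁻¹·m⁻²·s⁴·A²) · (kg²·m⁴·s⁻⁴·A⁻⁴) = kg³·m³·s⁻⁵·A⁻³.
Left is kg³·m²·s⁻⁵·A⁻³; right is kg³·m³·s⁻⁵·A⁻³ — different.

No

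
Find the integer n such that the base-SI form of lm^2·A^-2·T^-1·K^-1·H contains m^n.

2

lm = cd.
So lm² = cd².
T = kg·s⁻²·A⁻¹.
So T⁻¹ = kg⁻¹·s²·A.
H = kg·m²·s⁻²·A⁻².
Combining: lm²·A⁻²·T⁻¹·K⁻¹·H = cd² · A⁻² · (kg⁻¹·s²·A) · K⁻¹ · (kg·m²·s⁻²·A⁻²) = m²·A⁻³·K⁻¹·cd².
The exponent of m is 2.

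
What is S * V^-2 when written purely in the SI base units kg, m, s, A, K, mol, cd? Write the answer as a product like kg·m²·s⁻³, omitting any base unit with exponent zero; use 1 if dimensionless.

kg⁻³·m⁻⁶·s⁹·A⁴

S = 1/Ω (conductance is reciprocal resistance),
    = kg⁻¹·m⁻²·s³·A².
V = W/A (potential = power per current),
    = kg·m²·s⁻³·A⁻¹.
So V⁻² = kg⁻²·m⁻⁴·s⁶·A².
Combining: S·V⁻² = (kg⁻¹·m⁻²·s³·A²) · (kg⁻²·m⁻⁴·s⁶·A²) = kg⁻³·m⁻⁶·s⁹·A⁴.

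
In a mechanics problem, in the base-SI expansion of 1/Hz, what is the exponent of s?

1

Hz = 1/s = s⁻¹ (frequency is cycles per second).
So Hz⁻¹ = s.
The exponent of s is 1.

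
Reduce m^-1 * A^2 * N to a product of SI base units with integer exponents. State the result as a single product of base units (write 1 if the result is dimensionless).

N = kg·m·s⁻².
Combining: m⁻¹·A²·N = m⁻¹ · A² · (kg·m·s⁻²) = kg·s⁻²·A².

kg·s⁻²·A²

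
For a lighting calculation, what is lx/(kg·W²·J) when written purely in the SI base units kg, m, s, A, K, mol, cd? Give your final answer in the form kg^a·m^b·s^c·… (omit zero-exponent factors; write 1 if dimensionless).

lx = lm/m² (illuminance = luminous flux per area),
    = m⁻²·cd.
W = J/s (power = energy per time),
    = kg·m²·s⁻³.
So W⁻² = kg⁻²·m⁻⁴·s⁶.
J = N·m (work = force × distance),
    = kg·m²·s⁻².
So J⁻¹ = kg⁻¹·m⁻²·s².
Combining: lx·kg⁻¹·W⁻²·J⁻¹ = (m⁻²·cd) · kg⁻¹ · (kg⁻²·m⁻⁴·s⁶) · (kg⁻¹·m⁻²·s²) = kg⁻⁴·m⁻⁸·s⁸·cd.

kg⁻⁴·m⁻⁸·s⁸·cd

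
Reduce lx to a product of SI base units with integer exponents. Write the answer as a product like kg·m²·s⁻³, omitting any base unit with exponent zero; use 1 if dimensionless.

lx = lm/m² (illuminance = luminous flux per area),
    = m⁻²·cd.

m⁻²·cd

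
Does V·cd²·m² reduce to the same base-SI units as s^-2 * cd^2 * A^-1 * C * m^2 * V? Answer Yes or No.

Left side:
  V = W/A (potential = power per current),
      = kg·m²·s⁻³·A⁻¹.
  Combining: V·cd²·m² = (kg·m²·s⁻³·A⁻¹) · cd² · m² = kg·m⁴·s⁻³·A⁻¹·cd².
Right side:
  C = A·s = s·A (charge = current × time).
  V = W/A (potential = power per current),
      = kg·m²·s⁻³·A⁻¹.
  Combining: s⁻²·cd²·A⁻¹·C·m²·V = s⁻² · cd² · A⁻¹ · (s·A) · m² · (kg·m²·s⁻³·A⁻¹) = kg·m⁴·s⁻⁴·A⁻¹·cd².
Left is kg·m⁴·s⁻³·A⁻¹·cd²; right is kg·m⁴·s⁻⁴·A⁻¹·cd² — different.

No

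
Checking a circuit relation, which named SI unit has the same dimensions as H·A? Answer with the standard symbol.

H = kg·m²·s⁻²·A⁻².
Combining: H·A = (kg·m²·s⁻²·A⁻²) · A = kg·m²·s⁻²·A⁻¹.
kg·m²·s⁻²·A⁻¹ is the base-SI form of the weber.

Wb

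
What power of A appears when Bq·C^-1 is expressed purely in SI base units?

-1

Bq = 1/s = s⁻¹ (activity is decays per second).
C = A·s = s·A (charge = current × time).
So C⁻¹ = s⁻¹·A⁻¹.
Combining: Bq·C⁻¹ = s⁻¹ · (s⁻¹·A⁻¹) = s⁻²·A⁻¹.
The exponent of A is -1.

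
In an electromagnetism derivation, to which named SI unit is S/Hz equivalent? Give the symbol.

F

S = 1/Ω (conductance is reciprocal resistance),
    = kg⁻¹·m⁻²·s³·A².
Hz = 1/s = s⁻¹ (frequency is cycles per second).
So Hz⁻¹ = s.
Combining: S·Hz⁻¹ = (kg⁻¹·m⁻²·s³·A²) · s = kg⁻¹·m⁻²·s⁴·A².
kg⁻¹·m⁻²·s⁴·A² is the base-SI form of the farad.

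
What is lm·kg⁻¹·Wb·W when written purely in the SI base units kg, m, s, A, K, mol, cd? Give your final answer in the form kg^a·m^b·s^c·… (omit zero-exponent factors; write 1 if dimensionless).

lm = cd·sr = cd (luminous flux; sr is dimensionless).
Wb = V·s (flux: a volt is a weber per second),
    = kg·m²·s⁻²·A⁻¹.
W = J/s (power = energy per time),
    = kg·m²·s⁻³.
Combining: lm·kg⁻¹·Wb·W = cd · kg⁻¹ · (kg·m²·s⁻²·A⁻¹) · (kg·m²·s⁻³) = kg·m⁴·s⁻⁵·A⁻¹·cd.

kg·m⁴·s⁻⁵·A⁻¹·cd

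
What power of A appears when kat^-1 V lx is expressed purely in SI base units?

-1

kat = s⁻¹·mol.
So kat⁻¹ = s·mol⁻¹.
V = kg·m²·s⁻³·A⁻¹.
lx = m⁻²·cd.
Combining: kat⁻¹·V·lx = (s·mol⁻¹) · (kg·m²·s⁻³·A⁻¹) · (m⁻²·cd) = kg·s⁻²·A⁻¹·mol⁻¹·cd.
The exponent of A is -1.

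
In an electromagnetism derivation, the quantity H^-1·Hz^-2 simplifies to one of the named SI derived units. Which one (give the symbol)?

H = Wb/A (inductance = flux per current),
    = kg·m²·s⁻²·A⁻².
So H⁻¹ = kg⁻¹·m⁻²·s²·A².
Hz = 1/s = s⁻¹ (frequency is cycles per second).
So Hz⁻² = s².
Combining: H⁻¹·Hz⁻² = (kg⁻¹·m⁻²·s²·A²) · s² = kg⁻¹·m⁻²·s⁴·A².
kg⁻¹·m⁻²·s⁴·A² is the base-SI form of the farad.

F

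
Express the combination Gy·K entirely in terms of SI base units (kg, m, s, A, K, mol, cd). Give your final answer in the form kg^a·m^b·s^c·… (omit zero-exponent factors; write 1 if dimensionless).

Gy = m²·s⁻².
Combining: Gy·K = (m²·s⁻²) · K = m²·s⁻²·K.

m²·s⁻²·K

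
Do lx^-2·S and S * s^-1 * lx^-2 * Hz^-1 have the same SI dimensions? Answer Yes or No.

Left side:
  lx = m⁻²·cd.
  So lx⁻² = m⁴·cd⁻².
  S = kg⁻¹·m⁻²·s³·A².
  Combining: lx⁻²·S = (m⁴·cd⁻²) · (kg⁻¹·m⁻²·s³·A²) = kg⁻¹·m²·s³·A²·cd⁻².
Right side:
  S = kg⁻¹·m⁻²·s³·A².
  lx = m⁻²·cd.
  So lx⁻² = m⁴·cd⁻².
  Hz = s⁻¹.
  So Hz⁻¹ = s.
  Combining: S·s⁻¹·lx⁻²·Hz⁻¹ = (kg⁻¹·m⁻²·s³·A²) · s⁻¹ · (m⁴·cd⁻²) · s = kg⁻¹·m²·s³·A²·cd⁻².
Both reduce to kg⁻¹·m²·s³·A²·cd⁻².

Yes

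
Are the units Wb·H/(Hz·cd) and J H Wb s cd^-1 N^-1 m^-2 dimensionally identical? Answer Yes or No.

No

Left side:
  Hz = 1/s = s⁻¹ (frequency is cycles per second).
  So Hz⁻¹ = s.
  Wb = V·s (flux: a volt is a weber per second),
      = kg·m²·s⁻²·A⁻¹.
  H = Wb/A (inductance = flux per current),
      = kg·m²·s⁻²·A⁻².
  Combining: Hz⁻¹·Wb·cd⁻¹·H = s · (kg·m²·s⁻²·A⁻¹) · cd⁻¹ · (kg·m²·s⁻²·A⁻²) = kg²·m⁴·s⁻³·A⁻³·cd⁻¹.
Right side:
  J = N·m (work = force × distance),
      = kg·m²·s⁻².
  H = Wb/A (inductance = flux per current),
      = kg·m²·s⁻²·A⁻².
  Wb = V·s (flux: a volt is a weber per second),
      = kg·m²·s⁻²·A⁻¹.
  N = kg·m/s² = kg·m·s⁻² (force = mass × acceleration).
  So N⁻¹ = kg⁻¹·m⁻¹·s².
  Combining: J·H·Wb·s·cd⁻¹·N⁻¹·m⁻² = (kg·m²·s⁻²) · (kg·m²·s⁻²·A⁻²) · (kg·m²·s⁻²·A⁻¹) · s · cd⁻¹ · (kg⁻¹·m⁻¹·s²) · m⁻² = kg²·m³·s⁻³·A⁻³·cd⁻¹.
Left is kg²·m⁴·s⁻³·A⁻³·cd⁻¹; right is kg²·m³·s⁻³·A⁻³·cd⁻¹ — different.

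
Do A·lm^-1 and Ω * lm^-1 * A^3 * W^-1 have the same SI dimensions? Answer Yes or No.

Left side:
  lm = cd.
  So lm⁻¹ = cd⁻¹.
  Combining: A·lm⁻¹ = A · cd⁻¹ = A·cd⁻¹.
Right side:
  Ω = kg·m²·s⁻³·A⁻².
  lm = cd.
  So lm⁻¹ = cd⁻¹.
  W = kg·m²·s⁻³.
  So W⁻¹ = kg⁻¹·m⁻²·s³.
  Combining: Ω·lm⁻¹·A³·W⁻¹ = (kg·m²·s⁻³·A⁻²) · cd⁻¹ · A³ · (kg⁻¹·m⁻²·s³) = A·cd⁻¹.
Both reduce to A·cd⁻¹.

Yes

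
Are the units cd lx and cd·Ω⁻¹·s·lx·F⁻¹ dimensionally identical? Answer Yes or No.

Left side:
  lx = lm/m² (illuminance = luminous flux per area),
      = m⁻²·cd.
  Combining: cd·lx = cd · (m⁻²·cd) = m⁻²·cd².
Right side:
  Ω = V/A (resistance = voltage per current),
      = kg·m²·s⁻³·A⁻².
  So Ω⁻¹ = kg⁻¹·m⁻²·s³·A².
  lx = lm/m² (illuminance = luminous flux per area),
      = m⁻²·cd.
  F = C/V (capacitance = charge per voltage),
      = A·s/(kg·m²·s⁻³·A⁻¹) (substituting C and V),
      = kg⁻¹·m⁻²·s⁴·A².
  So F⁻¹ = kg·m²·s⁻⁴·A⁻².
  Combining: cd·Ω⁻¹·s·lx·F⁻¹ = cd · (kg⁻¹·m⁻²·s³·A²) · s · (m⁻²·cd) · (kg·m²·s⁻⁴·A⁻²) = m⁻²·cd².
Both reduce to m⁻²·cd².

Yes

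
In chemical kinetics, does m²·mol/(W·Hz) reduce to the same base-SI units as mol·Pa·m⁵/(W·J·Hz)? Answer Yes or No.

Yes

Left side:
  W = kg·m²·s⁻³.
  So W⁻¹ = kg⁻¹·m⁻²·s³.
  Hz = s⁻¹.
  So Hz⁻¹ = s.
  Combining: W⁻¹·m²·mol·Hz⁻¹ = (kg⁻¹·m⁻²·s³) · m² · mol · s = kg⁻¹·s⁴·mol.
Right side:
  W = J/s (power = energy per time),
      = kg·m²·s⁻³.
  So W⁻¹ = kg⁻¹·m⁻²·s³.
  J = N·m (work = force × distance),
      = kg·m²·s⁻².
  So J⁻¹ = kg⁻¹·m⁻²·s².
  Hz = 1/s = s⁻¹ (frequency is cycles per second).
  So Hz⁻¹ = s.
  Pa = N/m² (pressure = force per area),
      = kg·m⁻¹·s⁻².
  Combining: mol·W⁻¹·J⁻¹·Hz⁻¹·Pa·m⁵ = mol · (kg⁻¹·m⁻²·s³) · (kg⁻¹·m⁻²·s²) · s · (kg·m⁻¹·s⁻²) · m⁵ = kg⁻¹·s⁴·mol.
Both reduce to kg⁻¹·s⁴·mol.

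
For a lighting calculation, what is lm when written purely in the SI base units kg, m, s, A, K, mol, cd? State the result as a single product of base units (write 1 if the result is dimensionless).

cd

lm = cd.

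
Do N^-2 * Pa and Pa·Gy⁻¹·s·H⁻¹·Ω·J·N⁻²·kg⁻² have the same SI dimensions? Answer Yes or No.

No

Left side:
  N = kg·m·s⁻².
  So N⁻² = kg⁻²·m⁻²·s⁴.
  Pa = kg·m⁻¹·s⁻².
  Combining: N⁻²·Pa = (kg⁻²·m⁻²·s⁴) · (kg·m⁻¹·s⁻²) = kg⁻¹·m⁻³·s².
Right side:
  Pa = N/m² (pressure = force per area),
      = kg·m⁻¹·s⁻².
  Gy = J/kg (absorbed dose = energy per mass),
      = m²·s⁻².
  So Gy⁻¹ = m⁻²·s².
  H = Wb/A (inductance = flux per current),
      = kg·m²·s⁻²·A⁻².
  So H⁻¹ = kg⁻¹·m⁻²·s²·A².
  Ω = V/A (resistance = voltage per current),
      = kg·m²·s⁻³·A⁻².
  J = N·m (work = force × distance),
      = kg·m²·s⁻².
  N = kg·m/s² = kg·m·s⁻² (force = mass × acceleration).
  So N⁻² = kg⁻²·m⁻²·s⁴.
  Combining: Pa·Gy⁻¹·s·H⁻¹·Ω·J·N⁻²·kg⁻² = (kg·m⁻¹·s⁻²) · (m⁻²·s²) · s · (kg⁻¹·m⁻²·s²·A²) · (kg·m²·s⁻³·A⁻²) · (kg·m²·s⁻²) · (kg⁻²·m⁻²·s⁴) · kg⁻² = kg⁻²·m⁻³·s².
Left is kg⁻¹·m⁻³·s²; right is kg⁻²·m⁻³·s² — different.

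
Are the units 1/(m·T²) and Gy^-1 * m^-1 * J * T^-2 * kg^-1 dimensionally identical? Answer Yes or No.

Yes

Left side:
  T = Wb/m² (flux density = flux per area),
      = kg·s⁻²·A⁻¹.
  So T⁻² = kg⁻²·s⁴·A².
  Combining: m⁻¹·T⁻² = m⁻¹ · (kg⁻²·s⁴·A²) = kg⁻²·m⁻¹·s⁴·A².
Right side:
  Gy = J/kg (absorbed dose = energy per mass),
      = m²·s⁻².
  So Gy⁻¹ = m⁻²·s².
  J = N·m (work = force × distance),
      = kg·m²·s⁻².
  T = Wb/m² (flux density = flux per area),
      = kg·s⁻²·A⁻¹.
  So T⁻² = kg⁻²·s⁴·A².
  Combining: Gy⁻¹·m⁻¹·J·T⁻²·kg⁻¹ = (m⁻²·s²) · m⁻¹ · (kg·m²·s⁻²) · (kg⁻²·s⁴·A²) · kg⁻¹ = kg⁻²·m⁻¹·s⁴·A².
Both reduce to kg⁻²·m⁻¹·s⁴·A².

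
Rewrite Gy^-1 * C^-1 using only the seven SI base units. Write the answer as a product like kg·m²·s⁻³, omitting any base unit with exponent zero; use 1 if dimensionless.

m⁻²·s·A⁻¹

Gy = m²·s⁻².
So Gy⁻¹ = m⁻²·s².
C = s·A.
So C⁻¹ = s⁻¹·A⁻¹.
Combining: Gy⁻¹·C⁻¹ = (m⁻²·s²) · (s⁻¹·A⁻¹) = m⁻²·s·A⁻¹.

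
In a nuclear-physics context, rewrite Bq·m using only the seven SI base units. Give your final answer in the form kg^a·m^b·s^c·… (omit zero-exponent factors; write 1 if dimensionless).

m·s⁻¹

Bq = 1/s = s⁻¹ (activity is decays per second).
Combining: Bq·m = s⁻¹ · m = m·s⁻¹.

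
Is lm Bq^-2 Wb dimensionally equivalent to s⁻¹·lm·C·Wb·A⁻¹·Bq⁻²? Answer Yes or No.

Yes

Left side:
  lm = cd.
  Bq = s⁻¹.
  So Bq⁻² = s².
  Wb = kg·m²·s⁻²·A⁻¹.
  Combining: lm·Bq⁻²·Wb = cd · s² · (kg·m²·s⁻²·A⁻¹) = kg·m²·A⁻¹·cd.
Right side:
  lm = cd·sr = cd (luminous flux; sr is dimensionless).
  C = A·s = s·A (charge = current × time).
  Wb = V·s (flux: a volt is a weber per second),
      = kg·m²·s⁻²·A⁻¹.
  Bq = 1/s = s⁻¹ (activity is decays per second).
  So Bq⁻² = s².
  Combining: s⁻¹·lm·C·Wb·A⁻¹·Bq⁻² = s⁻¹ · cd · (s·A) · (kg·m²·s⁻²·A⁻¹) · A⁻¹ · s² = kg·m²·A⁻¹·cd.
Both reduce to kg·m²·A⁻¹·cd.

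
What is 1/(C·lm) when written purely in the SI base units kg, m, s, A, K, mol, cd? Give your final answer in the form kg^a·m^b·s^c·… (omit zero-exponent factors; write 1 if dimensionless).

C = s·A.
So C⁻¹ = s⁻¹·A⁻¹.
lm = cd.
So lm⁻¹ = cd⁻¹.
Combining: C⁻¹·lm⁻¹ = (s⁻¹·A⁻¹) · cd⁻¹ = s⁻¹·A⁻¹·cd⁻¹.

s⁻¹·A⁻¹·cd⁻¹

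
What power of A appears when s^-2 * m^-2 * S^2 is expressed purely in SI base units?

S = 1/Ω (conductance is reciprocal resistance),
    = kg⁻¹·m⁻²·s³·A².
So S² = kg⁻²·m⁻⁴·s⁶·A⁴.
Combining: s⁻²·m⁻²·S² = s⁻² · m⁻² · (kg⁻²·m⁻⁴·s⁶·A⁴) = kg⁻²·m⁻⁶·s⁴·A⁴.
The exponent of A is 4.

4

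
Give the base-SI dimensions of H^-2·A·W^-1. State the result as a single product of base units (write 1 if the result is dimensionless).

kg⁻³·m⁻⁶·s⁷·A⁵

H = Wb/A (inductance = flux per current),
    = kg·m²·s⁻²·A⁻².
So H⁻² = kg⁻²·m⁻⁴·s⁴·A⁴.
W = J/s (power = energy per time),
    = kg·m²·s⁻³.
So W⁻¹ = kg⁻¹·m⁻²·s³.
Combining: H⁻²·A·W⁻¹ = (kg⁻²·m⁻⁴·s⁴·A⁴) · A · (kg⁻¹·m⁻²·s³) = kg⁻³·m⁻⁶·s⁷·A⁵.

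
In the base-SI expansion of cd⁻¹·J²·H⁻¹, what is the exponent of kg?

J = N·m (work = force × distance),
    = kg·m²·s⁻².
So J² = kg²·m⁴·s⁻⁴.
H = Wb/A (inductance = flux per current),
    = kg·m²·s⁻²·A⁻².
So H⁻¹ = kg⁻¹·m⁻²·s²·A².
Combining: cd⁻¹·J²·H⁻¹ = cd⁻¹ · (kg²·m⁴·s⁻⁴) · (kg⁻¹·m⁻²·s²·A²) = kg·m²·s⁻²·A²·cd⁻¹.
The exponent of kg is 1.

1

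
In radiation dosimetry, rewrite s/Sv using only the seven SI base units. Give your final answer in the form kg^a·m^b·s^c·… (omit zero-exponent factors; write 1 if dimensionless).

m⁻²·s³

Sv = m²·s⁻².
So Sv⁻¹ = m⁻²·s².
Combining: Sv⁻¹·s = (m⁻²·s²) · s = m⁻²·s³.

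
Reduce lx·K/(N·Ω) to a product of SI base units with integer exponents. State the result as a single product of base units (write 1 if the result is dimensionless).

kg⁻²·m⁻⁵·s⁵·A²·K·cd

N = kg·m·s⁻².
So N⁻¹ = kg⁻¹·m⁻¹·s².
lx = m⁻²·cd.
Ω = kg·m²·s⁻³·A⁻².
So Ω⁻¹ = kg⁻¹·m⁻²·s³·A².
Combining: N⁻¹·lx·Ω⁻¹·K = (kg⁻¹·m⁻¹·s²) · (m⁻²·cd) · (kg⁻¹·m⁻²·s³·A²) · K = kg⁻²·m⁻⁵·s⁵·A²·K·cd.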